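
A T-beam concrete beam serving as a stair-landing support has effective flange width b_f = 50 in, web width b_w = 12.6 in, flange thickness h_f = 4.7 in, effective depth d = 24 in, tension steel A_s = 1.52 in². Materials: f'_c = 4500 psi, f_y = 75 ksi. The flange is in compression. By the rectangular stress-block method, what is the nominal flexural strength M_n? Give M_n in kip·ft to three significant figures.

M_n ≈ 225 kip·ft

Tension: T = A_s f_y = 1.52 × 75 = 114 kips.
Try a within the flange: a = T/(0.85 f'_c b_f) = 114/(0.85 × 4.5 × 50) = 0.596 in.
Since a = 0.596 ≤ h_f = 4.7 in, the stress block lies entirely in the flange; analyse as a rectangular beam of width b_f.
M_n = T(d − a/2) = 114 × (24 − 0.298) = 2702.0 kip·in.
M_n = 2702.0/12 = 225.17 kip·ft.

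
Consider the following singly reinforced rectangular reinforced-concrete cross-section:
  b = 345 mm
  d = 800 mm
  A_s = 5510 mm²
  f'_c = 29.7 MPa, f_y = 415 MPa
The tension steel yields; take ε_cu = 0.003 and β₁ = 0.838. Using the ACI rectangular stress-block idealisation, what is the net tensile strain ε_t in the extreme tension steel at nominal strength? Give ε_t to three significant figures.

a = A_s f_y/(0.85 f'_c b) = 262.55 mm.
β₁ = 0.838, so c = a/β₁ = 262.55/0.838 = 313.31 mm.
From the linear strain diagram with ε_cu = 0.003: ε_t = 0.003 (d − c)/c = 0.003 × (800 − 313.31)/313.31 = 0.00466.
ε_t is between 0.004 and 0.005 — transition zone.

ε_t ≈ 0.00466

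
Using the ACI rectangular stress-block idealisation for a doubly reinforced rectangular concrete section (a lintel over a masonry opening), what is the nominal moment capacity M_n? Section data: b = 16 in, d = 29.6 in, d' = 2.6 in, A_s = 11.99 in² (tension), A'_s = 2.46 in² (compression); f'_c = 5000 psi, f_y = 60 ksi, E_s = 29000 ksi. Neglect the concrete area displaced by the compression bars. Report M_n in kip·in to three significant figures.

Assume both steels yield.
a = (A_s − A'_s) f_y/(0.85 f'_c b) = (11.99 − 2.46) × 60/(0.85 × 5 × 16) = 8.409 in.
c = a/β₁ = 8.409/0.8 = 10.511 in; ε'_s = 0.003(c − d')/c = 0.0023 ≥ ε_y = 0.0021, so the compression steel yields.
M_n = (A_s − A'_s) f_y (d − a/2) + A'_s f_y (d − d') = 571.8 × (29.6 − 4.2045) + 147.6 × (29.6 − 2.6) = 14521.1 + 3985.2 = 18506.3 kip·in.

M_n ≈ 18500 kip·in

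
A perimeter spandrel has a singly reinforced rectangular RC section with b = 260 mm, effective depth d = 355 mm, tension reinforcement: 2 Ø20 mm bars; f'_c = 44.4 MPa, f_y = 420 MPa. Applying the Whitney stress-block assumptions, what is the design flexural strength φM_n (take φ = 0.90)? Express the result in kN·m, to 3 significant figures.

A_s = 2 × 314 = 628 mm².
T = A_s f_y = 628 × 420 = 263760 N = 263.76 kN.
From C = T: a = T/(0.85 f'_c b) = 263760/(0.85 × 44.4 × 260) = 26.88 mm.
M_n = T(d − a/2) = 263.76 kN × (355 − 13.44) mm = 90.09 kN·m.
φM_n = 0.90 × 90.09 = 81.08 kN·m.

φM_n ≈ 81.1 kN·m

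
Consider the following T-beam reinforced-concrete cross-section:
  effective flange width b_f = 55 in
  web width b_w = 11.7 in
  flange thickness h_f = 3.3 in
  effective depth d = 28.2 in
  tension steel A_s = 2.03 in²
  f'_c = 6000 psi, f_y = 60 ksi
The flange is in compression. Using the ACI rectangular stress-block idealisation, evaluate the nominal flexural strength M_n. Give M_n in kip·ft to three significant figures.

M_n ≈ 284 kip·ft

Tension: T = A_s f_y = 2.03 × 60 = 121.8 kips.
Try a within the flange: a = T/(0.85 f'_c b_f) = 121.8/(0.85 × 6 × 55) = 0.434 in.
Since a = 0.434 ≤ h_f = 3.3 in, the stress block lies entirely in the flange; analyse as a rectangular beam of width b_f.
M_n = T(d − a/2) = 121.8 × (28.2 − 0.217) = 3408.3 kip·in.
M_n = 3408.3/12 = 284.03 kip·ft.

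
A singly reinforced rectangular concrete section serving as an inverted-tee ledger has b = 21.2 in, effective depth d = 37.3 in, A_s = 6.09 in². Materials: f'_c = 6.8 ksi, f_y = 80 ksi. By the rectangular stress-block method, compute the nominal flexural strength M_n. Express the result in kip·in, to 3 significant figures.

M_n ≈ 17200 kip·in

T = A_s f_y = 6.09 × 80 = 487.2 kips.
a = T/(0.85 f'_c b) = 487.2/(0.85 × 6.8 × 21.2) = 3.976 in.
M_n = T(d − a/2) = 487.2 × (37.3 − 1.988) = 17204.0 kip·in.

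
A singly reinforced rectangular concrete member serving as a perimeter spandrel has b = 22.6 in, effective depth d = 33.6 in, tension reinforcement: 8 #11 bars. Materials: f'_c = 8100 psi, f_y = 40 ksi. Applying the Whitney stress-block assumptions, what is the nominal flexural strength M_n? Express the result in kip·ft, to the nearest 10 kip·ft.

M_n ≈ 1330 kip·ft

A_s = 8 × 1.56 = 12.48 in².
T = A_s f_y = 12.48 × 40 = 499.2 kips.
a = T/(0.85 f'_c b) = 499.2/(0.85 × 8.1 × 22.6) = 3.208 in.
M_n = T(d − a/2) = 499.2 × (33.6 − 1.604) = 15972.4 kip·in = 15972.4/12 = 1331.03 kip·ft.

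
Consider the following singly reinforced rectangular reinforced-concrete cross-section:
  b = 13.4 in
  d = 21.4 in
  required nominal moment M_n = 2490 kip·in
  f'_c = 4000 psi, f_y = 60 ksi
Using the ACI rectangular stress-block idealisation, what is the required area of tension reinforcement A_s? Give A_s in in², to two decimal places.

A_s ≈ 2.07 in²

From M_n = 0.85 f'_c a b (d − a/2):
a = d − √(d² − 2M_n/(0.85 f'_c b)) = 21.4 − √(21.4² − 2 × 2490/(0.85 × 4 × 13.4)) = 2.728 in.
A_s = 0.85 f'_c a b / f_y = 0.85 × 4 × 2.728 × 13.4 / 60 = 2.071 in².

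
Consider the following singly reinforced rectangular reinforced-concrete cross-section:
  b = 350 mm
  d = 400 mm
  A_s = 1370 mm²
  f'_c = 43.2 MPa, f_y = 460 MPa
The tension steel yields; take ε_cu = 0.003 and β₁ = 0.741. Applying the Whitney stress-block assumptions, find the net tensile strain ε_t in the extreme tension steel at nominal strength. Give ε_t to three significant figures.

ε_t ≈ 0.0151

a = A_s f_y/(0.85 f'_c b) = 49.04 mm.
β₁ = 0.741, so c = a/β₁ = 49.04/0.741 = 66.18 mm.
From the linear strain diagram with ε_cu = 0.003: ε_t = 0.003 (d − c)/c = 0.003 × (400 − 66.18)/66.18 = 0.0151.
Since ε_t ≥ 0.005, the section is tension-controlled.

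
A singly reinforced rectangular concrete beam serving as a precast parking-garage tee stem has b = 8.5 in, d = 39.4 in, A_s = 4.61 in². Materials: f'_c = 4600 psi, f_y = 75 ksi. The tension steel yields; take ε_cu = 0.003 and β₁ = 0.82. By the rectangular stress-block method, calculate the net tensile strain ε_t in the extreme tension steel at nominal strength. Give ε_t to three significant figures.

ε_t ≈ 0.00632

a = A_s f_y/(0.85 f'_c b) = 10.403 in.
β₁ = 0.82, so c = a/β₁ = 10.403/0.82 = 12.687 in.
From the linear strain diagram with ε_cu = 0.003: ε_t = 0.003 (d − c)/c = 0.003 × (39.4 − 12.687)/12.687 = 0.00632.
Since ε_t ≥ 0.005, the section is tension-controlled.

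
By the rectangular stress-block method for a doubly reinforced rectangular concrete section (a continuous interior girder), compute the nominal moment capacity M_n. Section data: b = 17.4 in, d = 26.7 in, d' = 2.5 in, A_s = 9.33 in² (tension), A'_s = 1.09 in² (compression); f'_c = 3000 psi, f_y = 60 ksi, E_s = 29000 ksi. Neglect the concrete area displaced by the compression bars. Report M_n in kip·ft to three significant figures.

Assume both steels yield.
a = (A_s − A'_s) f_y/(0.85 f'_c b) = (9.33 − 1.09) × 60/(0.85 × 3 × 17.4) = 11.143 in.
c = a/β₁ = 11.143/0.85 = 13.109 in; ε'_s = 0.003(c − d')/c = 0.0024 ≥ ε_y = 0.0021, so the compression steel yields.
M_n = (A_s − A'_s) f_y (d − a/2) + A'_s f_y (d − d') = 494.4 × (26.7 − 5.5715) + 65.4 × (26.7 − 2.5) = 10445.9 + 1582.7 = 12028.6 kip·in = 12028.6/12 = 1002.38 kip·ft.

M_n ≈ 1000 kip·ft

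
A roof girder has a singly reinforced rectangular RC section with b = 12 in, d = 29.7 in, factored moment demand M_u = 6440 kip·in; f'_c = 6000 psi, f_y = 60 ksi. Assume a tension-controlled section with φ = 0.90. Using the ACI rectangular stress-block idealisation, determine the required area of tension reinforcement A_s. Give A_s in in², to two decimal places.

A_s ≈ 4.32 in²

M_n = M_u/φ = 6440/0.90 = 7155.56 kip·in.
From M_n = 0.85 f'_c a b (d − a/2):
a = d − √(d² − 2M_n/(0.85 f'_c b)) = 29.7 − √(29.7² − 2 × 7155.56/(0.85 × 6 × 12)) = 4.239 in.
A_s = 0.85 f'_c a b / f_y = 0.85 × 6 × 4.239 × 12 / 60 = 4.324 in².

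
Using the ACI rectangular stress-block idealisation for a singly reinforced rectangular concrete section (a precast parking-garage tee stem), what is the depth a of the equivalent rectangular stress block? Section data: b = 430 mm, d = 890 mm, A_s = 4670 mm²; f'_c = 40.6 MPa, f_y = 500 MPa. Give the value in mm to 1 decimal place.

a ≈ 157.4 mm

T = A_s f_y = 4670 × 500 = 2335000 N = 2335 kN.
Setting C = 0.85 f'_c a b equal to T: a = 2335000/(0.85 × 40.6 × 430) = 157.4 mm.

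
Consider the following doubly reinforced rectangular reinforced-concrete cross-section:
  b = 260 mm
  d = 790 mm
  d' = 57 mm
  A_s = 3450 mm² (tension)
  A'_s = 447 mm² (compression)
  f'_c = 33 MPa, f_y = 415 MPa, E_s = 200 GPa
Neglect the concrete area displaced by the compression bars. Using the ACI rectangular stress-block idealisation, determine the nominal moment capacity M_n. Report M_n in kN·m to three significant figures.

Assume both tension and compression steel yield.
Net tension couple steel: A_s − A'_s = 3003 mm².
a = (A_s − A'_s) f_y / (0.85 f'_c b) = 1246245/(0.85 × 33 × 260) = 170.88 mm.
c = a/β₁ = 170.88/0.814 = 209.93 mm; ε'_s = 0.003(c − d')/c = 0.0022 ≥ f_y/E_s = 0.0021, so compression steel does yield.
M_n = (A_s − A'_s) f_y (d − a/2) + A'_s f_y (d − d') = [1246245 × (790 − 85.44) + 185505 × (790 − 57)] × 10⁻⁶ = 878.05 + 135.98 = 1014.03 kN·m.

M_n ≈ 1010 kN·m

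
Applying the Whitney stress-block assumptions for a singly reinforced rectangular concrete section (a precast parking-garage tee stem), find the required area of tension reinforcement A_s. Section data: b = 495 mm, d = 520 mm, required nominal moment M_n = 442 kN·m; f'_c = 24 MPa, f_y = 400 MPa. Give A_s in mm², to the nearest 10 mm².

With M_n = 0.85 f'_c a b (d − a/2), solve the quadratic for a:
a = d − √(d² − 2M_n/(0.85 f'_c b)) = 520 − √(520² − 2 × 442×10⁶/(0.85 × 24 × 495)) = 92.38 mm.
A_s = 0.85 f'_c a b / f_y = 0.85 × 24 × 92.38 × 495 / 400 = 2332.1 mm².

A_s ≈ 2330 mm²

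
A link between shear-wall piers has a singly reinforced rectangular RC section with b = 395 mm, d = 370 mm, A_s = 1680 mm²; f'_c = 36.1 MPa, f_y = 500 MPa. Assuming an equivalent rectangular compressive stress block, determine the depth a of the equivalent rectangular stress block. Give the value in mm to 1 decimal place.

T = A_s f_y = 1680 × 500 = 840000 N = 840 kN.
Setting C = 0.85 f'_c a b equal to T: a = 840000/(0.85 × 36.1 × 395) = 69.3 mm.

a ≈ 69.3 mm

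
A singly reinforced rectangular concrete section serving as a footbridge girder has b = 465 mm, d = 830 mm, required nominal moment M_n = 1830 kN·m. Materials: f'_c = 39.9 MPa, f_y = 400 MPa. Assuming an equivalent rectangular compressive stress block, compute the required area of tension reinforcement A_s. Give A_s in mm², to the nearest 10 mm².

A_s ≈ 6080 mm²

With M_n = 0.85 f'_c a b (d − a/2), solve the quadratic for a:
a = d − √(d² − 2M_n/(0.85 f'_c b)) = 830 − √(830² − 2 × 1830×10⁶/(0.85 × 39.9 × 465)) = 154.11 mm.
A_s = 0.85 f'_c a b / f_y = 0.85 × 39.9 × 154.11 × 465 / 400 = 6076.0 mm².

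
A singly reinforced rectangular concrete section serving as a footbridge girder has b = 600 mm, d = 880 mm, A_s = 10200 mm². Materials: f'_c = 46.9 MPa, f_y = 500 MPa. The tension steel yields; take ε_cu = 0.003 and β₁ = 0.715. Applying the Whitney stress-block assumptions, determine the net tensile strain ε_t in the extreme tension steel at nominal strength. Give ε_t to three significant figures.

ε_t ≈ 0.00585

a = A_s f_y/(0.85 f'_c b) = 213.22 mm.
β₁ = 0.715, so c = a/β₁ = 213.22/0.715 = 298.21 mm.
From the linear strain diagram with ε_cu = 0.003: ε_t = 0.003 (d − c)/c = 0.003 × (880 − 298.21)/298.21 = 0.00585.
Since ε_t ≥ 0.005, the section is tension-controlled.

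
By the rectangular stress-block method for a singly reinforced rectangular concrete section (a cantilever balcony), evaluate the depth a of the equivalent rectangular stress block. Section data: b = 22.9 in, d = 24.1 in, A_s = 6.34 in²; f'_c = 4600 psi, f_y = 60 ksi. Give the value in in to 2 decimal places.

T = A_s f_y = 6.34 × 60 = 380.4 kips.
a = T/(0.85 f'_c b) = 380.4/(0.85 × 4.6 × 22.9) = 4.25 in.

a ≈ 4.25 in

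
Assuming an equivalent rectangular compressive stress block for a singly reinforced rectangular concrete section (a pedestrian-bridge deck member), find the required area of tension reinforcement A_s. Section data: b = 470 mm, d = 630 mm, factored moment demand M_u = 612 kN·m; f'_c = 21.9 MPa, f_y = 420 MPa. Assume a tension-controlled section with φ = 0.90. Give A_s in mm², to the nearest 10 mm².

M_n = M_u/φ = 612/0.90 = 680 kN·m.
With M_n = 0.85 f'_c a b (d − a/2), solve the quadratic for a:
a = d − √(d² − 2M_n/(0.85 f'_c b)) = 630 − √(630² − 2 × 680×10⁶/(0.85 × 21.9 × 470)) = 138.62 mm.
A_s = 0.85 f'_c a b / f_y = 0.85 × 21.9 × 138.62 × 470 / 420 = 2887.6 mm².

A_s ≈ 2890 mm²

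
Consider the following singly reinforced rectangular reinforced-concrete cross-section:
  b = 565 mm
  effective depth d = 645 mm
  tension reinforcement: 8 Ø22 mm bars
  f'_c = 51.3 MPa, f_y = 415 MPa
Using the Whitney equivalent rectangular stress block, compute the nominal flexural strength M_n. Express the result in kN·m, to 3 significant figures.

M_n ≈ 781 kN·m

A_s = 8 × 380 = 3040 mm².
T = A_s f_y = 3040 × 415 = 1261600 N = 1261.6 kN.
From C = T: a = T/(0.85 f'_c b) = 1261600/(0.85 × 51.3 × 565) = 51.21 mm.
M_n = T(d − a/2) = 1261.6 kN × (645 − 25.605) mm = 781.43 kN·m.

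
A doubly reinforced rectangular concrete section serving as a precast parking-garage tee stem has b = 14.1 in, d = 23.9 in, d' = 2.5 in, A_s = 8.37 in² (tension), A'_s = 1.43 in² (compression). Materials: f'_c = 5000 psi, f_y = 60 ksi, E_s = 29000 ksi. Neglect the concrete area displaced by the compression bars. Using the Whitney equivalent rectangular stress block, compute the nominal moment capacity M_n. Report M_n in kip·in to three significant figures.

M_n ≈ 10300 kip·in

Assume both steels yield.
a = (A_s − A'_s) f_y/(0.85 f'_c b) = (8.37 − 1.43) × 60/(0.85 × 5 × 14.1) = 6.949 in.
c = a/β₁ = 6.949/0.8 = 8.686 in; ε'_s = 0.003(c − d')/c = 0.0021 ≥ ε_y = 0.0021, so the compression steel yields.
M_n = (A_s − A'_s) f_y (d − a/2) + A'_s f_y (d − d') = 416.4 × (23.9 − 3.4745) + 85.8 × (23.9 − 2.5) = 8505.2 + 1836.1 = 10341.3 kip·in.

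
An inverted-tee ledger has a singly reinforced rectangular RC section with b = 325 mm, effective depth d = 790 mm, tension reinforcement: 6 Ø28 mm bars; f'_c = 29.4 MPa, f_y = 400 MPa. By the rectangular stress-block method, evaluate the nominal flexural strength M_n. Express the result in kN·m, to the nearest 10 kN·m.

M_n ≈ 1030 kN·m

A_s = 6 × 616 = 3696 mm².
T = A_s f_y = 3696 × 400 = 1478400 N = 1478.4 kN.
From C = T: a = T/(0.85 f'_c b) = 1478400/(0.85 × 29.4 × 325) = 182.03 mm.
M_n = T(d − a/2) = 1478.4 kN × (790 − 91.015) mm = 1033.38 kN·m.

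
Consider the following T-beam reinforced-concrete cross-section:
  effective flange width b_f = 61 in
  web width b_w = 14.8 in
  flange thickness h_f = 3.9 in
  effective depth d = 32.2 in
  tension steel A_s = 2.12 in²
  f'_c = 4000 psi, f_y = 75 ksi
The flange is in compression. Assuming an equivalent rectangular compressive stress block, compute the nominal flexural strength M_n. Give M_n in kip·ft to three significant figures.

M_n ≈ 422 kip·ft

Tension: T = A_s f_y = 2.12 × 75 = 159 kips.
Try a within the flange: a = T/(0.85 f'_c b_f) = 159/(0.85 × 4 × 61) = 0.767 in.
Since a = 0.767 ≤ h_f = 3.9 in, the stress block lies entirely in the flange; analyse as a rectangular beam of width b_f.
M_n = T(d − a/2) = 159 × (32.2 − 0.3835) = 5058.8 kip·in.
M_n = 5058.8/12 = 421.57 kip·ft.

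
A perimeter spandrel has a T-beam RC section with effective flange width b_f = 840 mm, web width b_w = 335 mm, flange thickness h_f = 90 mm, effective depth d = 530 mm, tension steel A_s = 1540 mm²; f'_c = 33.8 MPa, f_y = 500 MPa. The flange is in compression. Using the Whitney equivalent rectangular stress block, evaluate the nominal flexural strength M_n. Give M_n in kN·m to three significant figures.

M_n ≈ 396 kN·m

Tension: T = A_s f_y = 1540 × 500 = 770000 N.
Try a within the flange: a = T/(0.85 f'_c b_f) = 770000/(0.85 × 33.8 × 840) = 31.91 mm.
Since a = 31.91 ≤ h_f = 90 mm, the stress block lies entirely in the flange; analyse as a rectangular beam of width b_f.
M_n = T(d − a/2) = 770000 × (530 − 15.955) = 395.81 × 10⁶ N·mm.
M_n = 395.81 kN·m.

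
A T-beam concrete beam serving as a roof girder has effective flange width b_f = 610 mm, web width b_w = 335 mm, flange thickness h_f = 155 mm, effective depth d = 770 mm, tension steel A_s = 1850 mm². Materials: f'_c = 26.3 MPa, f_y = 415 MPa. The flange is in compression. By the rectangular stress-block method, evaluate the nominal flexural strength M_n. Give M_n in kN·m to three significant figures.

Tension: T = A_s f_y = 1850 × 415 = 767750 N.
Try a within the flange: a = T/(0.85 f'_c b_f) = 767750/(0.85 × 26.3 × 610) = 56.30 mm.
Since a = 56.30 ≤ h_f = 155 mm, the stress block lies entirely in the flange; analyse as a rectangular beam of width b_f.
M_n = T(d − a/2) = 767750 × (770 − 28.15) = 569.56 × 10⁶ N·mm.
M_n = 569.56 kN·m.

M_n ≈ 570 kN·m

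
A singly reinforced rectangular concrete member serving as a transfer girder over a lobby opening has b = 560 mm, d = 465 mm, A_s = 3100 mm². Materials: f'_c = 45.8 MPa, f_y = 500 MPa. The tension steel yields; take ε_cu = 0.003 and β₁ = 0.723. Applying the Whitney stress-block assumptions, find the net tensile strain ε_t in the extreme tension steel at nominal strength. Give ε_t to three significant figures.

a = A_s f_y/(0.85 f'_c b) = 71.10 mm.
β₁ = 0.723, so c = a/β₁ = 71.10/0.723 = 98.34 mm.
From the linear strain diagram with ε_cu = 0.003: ε_t = 0.003 (d − c)/c = 0.003 × (465 − 98.34)/98.34 = 0.0112.
Since ε_t ≥ 0.005, the section is tension-controlled.

ε_t ≈ 0.0112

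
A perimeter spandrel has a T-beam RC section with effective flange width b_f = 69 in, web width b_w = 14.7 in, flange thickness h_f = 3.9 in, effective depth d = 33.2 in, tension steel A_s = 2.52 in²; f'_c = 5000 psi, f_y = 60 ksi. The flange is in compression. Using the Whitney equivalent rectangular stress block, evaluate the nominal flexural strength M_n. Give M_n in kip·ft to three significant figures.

M_n ≈ 415 kip·ft

Tension: T = A_s f_y = 2.52 × 60 = 151.2 kips.
Try a within the flange: a = T/(0.85 f'_c b_f) = 151.2/(0.85 × 5 × 69) = 0.516 in.
Since a = 0.516 ≤ h_f = 3.9 in, the stress block lies entirely in the flange; analyse as a rectangular beam of width b_f.
M_n = T(d − a/2) = 151.2 × (33.2 − 0.258) = 4980.8 kip·in.
M_n = 4980.8/12 = 415.07 kip·ft.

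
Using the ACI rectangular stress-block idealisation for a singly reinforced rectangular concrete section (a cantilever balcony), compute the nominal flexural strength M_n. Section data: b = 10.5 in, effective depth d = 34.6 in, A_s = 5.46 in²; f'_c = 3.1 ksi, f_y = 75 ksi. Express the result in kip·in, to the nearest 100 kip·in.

M_n ≈ 11100 kip·in

T = A_s f_y = 5.46 × 75 = 409.5 kips.
a = T/(0.85 f'_c b) = 409.5/(0.85 × 3.1 × 10.5) = 14.801 in.
M_n = T(d − a/2) = 409.5 × (34.6 − 7.4005) = 11138.2 kip·in.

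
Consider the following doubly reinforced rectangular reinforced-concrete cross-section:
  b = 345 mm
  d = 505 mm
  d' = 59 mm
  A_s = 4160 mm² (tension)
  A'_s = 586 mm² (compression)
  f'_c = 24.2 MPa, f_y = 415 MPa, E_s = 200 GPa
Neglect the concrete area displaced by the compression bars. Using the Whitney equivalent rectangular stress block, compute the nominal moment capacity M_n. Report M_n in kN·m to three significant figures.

Assume both tension and compression steel yield.
Net tension couple steel: A_s − A'_s = 3574 mm².
a = (A_s − A'_s) f_y / (0.85 f'_c b) = 1483210/(0.85 × 24.2 × 345) = 209.00 mm.
c = a/β₁ = 209.00/0.85 = 245.88 mm; ε'_s = 0.003(c − d')/c = 0.0023 ≥ f_y/E_s = 0.0021, so compression steel does yield.
M_n = (A_s − A'_s) f_y (d − a/2) + A'_s f_y (d − d') = [1483210 × (505 − 104.5) + 243190 × (505 − 59)] × 10⁻⁶ = 594.03 + 108.46 = 702.49 kN·m.

M_n ≈ 702 kN·m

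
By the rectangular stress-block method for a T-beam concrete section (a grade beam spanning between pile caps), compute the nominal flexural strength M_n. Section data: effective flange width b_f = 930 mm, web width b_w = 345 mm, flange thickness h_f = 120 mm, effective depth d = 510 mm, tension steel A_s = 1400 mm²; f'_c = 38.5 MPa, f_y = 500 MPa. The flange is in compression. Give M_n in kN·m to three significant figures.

Tension: T = A_s f_y = 1400 × 500 = 700000 N.
Try a within the flange: a = T/(0.85 f'_c b_f) = 700000/(0.85 × 38.5 × 930) = 23.00 mm.
Since a = 23.00 ≤ h_f = 120 mm, the stress block lies entirely in the flange; analyse as a rectangular beam of width b_f.
M_n = T(d − a/2) = 700000 × (510 − 11.5) = 348.95 × 10⁶ N·mm.
M_n = 348.95 kN·m.

M_n ≈ 349 kN·m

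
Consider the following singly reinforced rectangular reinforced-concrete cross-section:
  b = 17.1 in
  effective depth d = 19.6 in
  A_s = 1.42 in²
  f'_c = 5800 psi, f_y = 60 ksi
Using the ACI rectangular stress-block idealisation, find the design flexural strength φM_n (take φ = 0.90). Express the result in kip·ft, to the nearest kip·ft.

φM_n ≈ 122 kip·ft

T = A_s f_y = 1.42 × 60 = 85.2 kips.
a = T/(0.85 f'_c b) = 85.2/(0.85 × 5.8 × 17.1) = 1.011 in.
M_n = T(d − a/2) = 85.2 × (19.6 − 0.5055) = 1626.9 kip·in = 1626.9/12 = 135.58 kip·ft.
φM_n = 0.90 × 135.58 = 122.02 kip·ft.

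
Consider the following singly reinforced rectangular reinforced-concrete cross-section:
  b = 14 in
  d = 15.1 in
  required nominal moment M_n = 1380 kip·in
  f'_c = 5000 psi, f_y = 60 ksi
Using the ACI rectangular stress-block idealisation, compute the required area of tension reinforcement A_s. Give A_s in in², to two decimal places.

A_s ≈ 1.61 in²

From M_n = 0.85 f'_c a b (d − a/2):
a = d − √(d² − 2M_n/(0.85 f'_c b)) = 15.1 − √(15.1² − 2 × 1380/(0.85 × 5 × 14)) = 1.623 in.
A_s = 0.85 f'_c a b / f_y = 0.85 × 5 × 1.623 × 14 / 60 = 1.609 in².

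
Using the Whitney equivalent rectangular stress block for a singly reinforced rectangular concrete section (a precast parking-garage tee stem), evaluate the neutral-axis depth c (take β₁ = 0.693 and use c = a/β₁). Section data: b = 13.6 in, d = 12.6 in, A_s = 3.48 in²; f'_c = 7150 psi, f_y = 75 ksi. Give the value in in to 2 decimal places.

c ≈ 4.56 in

T = A_s f_y = 3.48 × 75 = 261 kips.
a = T/(0.85 f'_c b) = 261/(0.85 × 7.15 × 13.6) = 3.1577 in.
With β₁ = 0.693, c = a/β₁ = 3.1577/0.693 = 4.56 in.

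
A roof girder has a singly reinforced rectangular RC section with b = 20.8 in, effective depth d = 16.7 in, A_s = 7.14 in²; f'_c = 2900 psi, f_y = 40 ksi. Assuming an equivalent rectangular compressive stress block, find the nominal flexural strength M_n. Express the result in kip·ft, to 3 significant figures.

T = A_s f_y = 7.14 × 40 = 285.6 kips.
a = T/(0.85 f'_c b) = 285.6/(0.85 × 2.9 × 20.8) = 5.570 in.
M_n = T(d − a/2) = 285.6 × (16.7 − 2.785) = 3974.1 kip·in = 3974.1/12 = 331.18 kip·ft.

M_n ≈ 331 kip·ft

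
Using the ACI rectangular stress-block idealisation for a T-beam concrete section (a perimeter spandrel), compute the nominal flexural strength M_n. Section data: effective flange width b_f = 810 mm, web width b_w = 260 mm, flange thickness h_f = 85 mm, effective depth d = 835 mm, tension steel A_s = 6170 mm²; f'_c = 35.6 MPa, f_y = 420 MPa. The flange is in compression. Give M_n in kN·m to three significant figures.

Tension: T = A_s f_y = 6170 × 420 = 2591400 N.
Try a within the flange: a = T/(0.85 f'_c b_f) = 2591400/(0.85 × 35.6 × 810) = 105.73 mm.
a = 105.73 > h_f = 85 mm: the block extends into the web. Split into flange-overhang and web parts.
C_f = 0.85 f'_c (b_f − b_w) h_f = 0.85 × 35.6 × (810 − 260) × 85 = 1414655 N.
Remaining web compression depth: a_w = (T − C_f)/(0.85 f'_c b_w) = (2591400 − 1414655)/(0.85 × 35.6 × 260) = 149.57 mm.
M_n = C_f(d − h_f/2) + (T − C_f)(d − a_w/2) = 1414655 × (835 − 42.5) + 1176745 × (835 − 74.785) = 1121.11 + 894.58 = 2015.69 × 10⁶ N·mm.
M_n = 2015.69 kN·m.

M_n ≈ 2020 kN·m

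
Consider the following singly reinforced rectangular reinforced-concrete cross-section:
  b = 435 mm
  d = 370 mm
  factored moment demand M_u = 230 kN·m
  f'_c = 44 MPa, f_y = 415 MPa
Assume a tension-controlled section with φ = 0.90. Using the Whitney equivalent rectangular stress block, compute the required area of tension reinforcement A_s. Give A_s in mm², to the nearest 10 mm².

A_s ≈ 1770 mm²

M_n = M_u/φ = 230/0.90 = 255.556 kN·m.
With M_n = 0.85 f'_c a b (d − a/2), solve the quadratic for a:
a = d − √(d² − 2M_n/(0.85 f'_c b)) = 370 − √(370² − 2 × 255.556×10⁶/(0.85 × 44 × 435)) = 45.22 mm.
A_s = 0.85 f'_c a b / f_y = 0.85 × 44 × 45.22 × 435 / 415 = 1772.7 mm².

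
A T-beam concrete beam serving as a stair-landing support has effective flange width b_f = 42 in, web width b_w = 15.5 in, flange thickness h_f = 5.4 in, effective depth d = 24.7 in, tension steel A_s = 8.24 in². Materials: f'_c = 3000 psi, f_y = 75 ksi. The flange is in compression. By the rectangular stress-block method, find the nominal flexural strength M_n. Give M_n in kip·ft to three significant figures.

M_n ≈ 1120 kip·ft

Tension: T = A_s f_y = 8.24 × 75 = 618 kips.
Try a within the flange: a = T/(0.85 f'_c b_f) = 618/(0.85 × 3 × 42) = 5.770 in.
a = 5.770 > h_f = 5.4 in: the block extends into the web. Split into flange-overhang and web parts.
C_f = 0.85 f'_c (b_f − b_w) h_f = 0.85 × 3 × (42 − 15.5) × 5.4 = 364.9 kips.
Remaining web compression depth: a_w = (T − C_f)/(0.85 f'_c b_w) = (618 − 364.9)/(0.85 × 3 × 15.5) = 6.404 in.
M_n = C_f(d − h_f/2) + (T − C_f)(d − a_w/2) = 364.9 × (24.7 − 2.7) + 253.1 × (24.7 − 3.202) = 8027.8 + 5441.1 = 13468.9 kip·in.
M_n = 13468.9/12 = 1122.41 kip·ft.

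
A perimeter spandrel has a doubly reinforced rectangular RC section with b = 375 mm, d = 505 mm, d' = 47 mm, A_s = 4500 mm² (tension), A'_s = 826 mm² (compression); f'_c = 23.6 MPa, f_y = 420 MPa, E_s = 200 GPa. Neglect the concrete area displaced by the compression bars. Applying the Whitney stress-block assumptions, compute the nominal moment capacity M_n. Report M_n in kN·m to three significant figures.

Assume both tension and compression steel yield.
Net tension couple steel: A_s − A'_s = 3674 mm².
a = (A_s − A'_s) f_y / (0.85 f'_c b) = 1543080/(0.85 × 23.6 × 375) = 205.13 mm.
c = a/β₁ = 205.13/0.85 = 241.33 mm; ε'_s = 0.003(c − d')/c = 0.0024 ≥ f_y/E_s = 0.0021, so compression steel does yield.
M_n = (A_s − A'_s) f_y (d − a/2) + A'_s f_y (d − d') = [1543080 × (505 − 102.565) + 346920 × (505 − 47)] × 10⁻⁶ = 620.99 + 158.89 = 779.88 kN·m.

M_n ≈ 780 kN·m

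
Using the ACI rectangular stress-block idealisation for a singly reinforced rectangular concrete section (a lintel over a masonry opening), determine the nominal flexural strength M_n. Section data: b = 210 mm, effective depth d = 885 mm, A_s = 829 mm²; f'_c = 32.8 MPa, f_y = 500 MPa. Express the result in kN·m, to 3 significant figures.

M_n ≈ 352 kN·m

T = A_s f_y = 829 × 500 = 414500 N = 414.5 kN.
From C = T: a = T/(0.85 f'_c b) = 414500/(0.85 × 32.8 × 210) = 70.80 mm.
M_n = T(d − a/2) = 414.5 kN × (885 − 35.4) mm = 352.16 kN·m.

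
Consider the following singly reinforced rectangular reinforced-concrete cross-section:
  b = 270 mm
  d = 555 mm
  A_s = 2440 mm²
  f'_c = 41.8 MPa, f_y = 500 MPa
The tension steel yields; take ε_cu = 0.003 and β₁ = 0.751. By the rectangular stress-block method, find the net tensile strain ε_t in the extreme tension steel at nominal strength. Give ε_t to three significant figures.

ε_t ≈ 0.00683

a = A_s f_y/(0.85 f'_c b) = 127.17 mm.
β₁ = 0.751, so c = a/β₁ = 127.17/0.751 = 169.33 mm.
From the linear strain diagram with ε_cu = 0.003: ε_t = 0.003 (d − c)/c = 0.003 × (555 − 169.33)/169.33 = 0.00683.
Since ε_t ≥ 0.005, the section is tension-controlled.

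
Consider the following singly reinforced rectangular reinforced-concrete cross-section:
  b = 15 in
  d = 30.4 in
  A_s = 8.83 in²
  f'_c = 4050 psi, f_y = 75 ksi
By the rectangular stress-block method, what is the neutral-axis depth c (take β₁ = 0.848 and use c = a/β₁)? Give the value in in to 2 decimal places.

T = A_s f_y = 8.83 × 75 = 662.25 kips.
a = T/(0.85 f'_c b) = 662.25/(0.85 × 4.05 × 15) = 12.8250 in.
With β₁ = 0.848, c = a/β₁ = 12.8250/0.848 = 15.12 in.

c ≈ 15.12 in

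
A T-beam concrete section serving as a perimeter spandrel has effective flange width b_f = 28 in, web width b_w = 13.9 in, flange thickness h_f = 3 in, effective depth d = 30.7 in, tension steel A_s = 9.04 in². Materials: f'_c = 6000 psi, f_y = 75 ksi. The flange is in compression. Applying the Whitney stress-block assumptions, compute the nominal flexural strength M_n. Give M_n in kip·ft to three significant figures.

Tension: T = A_s f_y = 9.04 × 75 = 678 kips.
Try a within the flange: a = T/(0.85 f'_c b_f) = 678/(0.85 × 6 × 28) = 4.748 in.
a = 4.748 > h_f = 3 in: the block extends into the web. Split into flange-overhang and web parts.
C_f = 0.85 f'_c (b_f − b_w) h_f = 0.85 × 6 × (28 − 13.9) × 3 = 215.7 kips.
Remaining web compression depth: a_w = (T − C_f)/(0.85 f'_c b_w) = (678 − 215.7)/(0.85 × 6 × 13.9) = 6.521 in.
M_n = C_f(d − h_f/2) + (T − C_f)(d − a_w/2) = 215.7 × (30.7 − 1.5) + 462.3 × (30.7 − 3.2605) = 6298.4 + 12685.3 = 18983.7 kip·in.
M_n = 18983.7/12 = 1581.98 kip·ft.

M_n ≈ 1580 kip·ft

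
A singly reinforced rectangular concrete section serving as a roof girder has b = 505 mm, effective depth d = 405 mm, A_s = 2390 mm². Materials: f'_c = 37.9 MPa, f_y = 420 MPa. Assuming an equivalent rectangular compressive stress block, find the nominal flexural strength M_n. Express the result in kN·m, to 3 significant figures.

M_n ≈ 376 kN·m

T = A_s f_y = 2390 × 420 = 1003800 N = 1003.8 kN.
From C = T: a = T/(0.85 f'_c b) = 1003800/(0.85 × 37.9 × 505) = 61.70 mm.
M_n = T(d − a/2) = 1003.8 kN × (405 − 30.85) mm = 375.57 kN·m.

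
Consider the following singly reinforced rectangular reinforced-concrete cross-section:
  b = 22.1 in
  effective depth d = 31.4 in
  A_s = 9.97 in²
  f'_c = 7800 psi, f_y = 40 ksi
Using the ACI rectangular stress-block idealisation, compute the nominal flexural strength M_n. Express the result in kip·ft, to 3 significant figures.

M_n ≈ 998 kip·ft

T = A_s f_y = 9.97 × 40 = 398.8 kips.
a = T/(0.85 f'_c b) = 398.8/(0.85 × 7.8 × 22.1) = 2.722 in.
M_n = T(d − a/2) = 398.8 × (31.4 − 1.361) = 11979.6 kip·in = 11979.6/12 = 998.30 kip·ft.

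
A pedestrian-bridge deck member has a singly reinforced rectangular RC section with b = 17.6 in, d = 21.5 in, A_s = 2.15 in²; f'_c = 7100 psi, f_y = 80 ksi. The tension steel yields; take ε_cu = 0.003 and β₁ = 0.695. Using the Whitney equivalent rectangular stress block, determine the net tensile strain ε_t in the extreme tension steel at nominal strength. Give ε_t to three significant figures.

a = A_s f_y/(0.85 f'_c b) = 1.619 in.
β₁ = 0.695, so c = a/β₁ = 1.619/0.695 = 2.329 in.
From the linear strain diagram with ε_cu = 0.003: ε_t = 0.003 (d − c)/c = 0.003 × (21.5 − 2.329)/2.329 = 0.0247.
Since ε_t ≥ 0.005, the section is tension-controlled.

ε_t ≈ 0.0247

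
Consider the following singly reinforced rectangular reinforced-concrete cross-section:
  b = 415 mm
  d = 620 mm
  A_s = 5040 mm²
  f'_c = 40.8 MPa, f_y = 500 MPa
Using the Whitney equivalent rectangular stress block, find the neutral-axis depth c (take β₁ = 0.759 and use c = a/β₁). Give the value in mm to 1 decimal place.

c ≈ 230.7 mm

T = A_s f_y = 5040 × 500 = 2520000 N = 2520 kN.
Setting C = 0.85 f'_c a b equal to T: a = 2520000/(0.85 × 40.8 × 415) = 175.095 mm.
With β₁ = 0.759, c = a/β₁ = 175.095/0.759 = 230.7 mm.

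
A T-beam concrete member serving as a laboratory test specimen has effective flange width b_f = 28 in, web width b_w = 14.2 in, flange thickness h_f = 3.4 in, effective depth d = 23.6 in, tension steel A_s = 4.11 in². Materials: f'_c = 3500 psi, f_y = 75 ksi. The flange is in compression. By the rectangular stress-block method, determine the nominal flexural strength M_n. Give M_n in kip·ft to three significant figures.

M_n ≈ 558 kip·ft

Tension: T = A_s f_y = 4.11 × 75 = 308.25 kips.
Try a within the flange: a = T/(0.85 f'_c b_f) = 308.25/(0.85 × 3.5 × 28) = 3.700 in.
a = 3.700 > h_f = 3.4 in: the block extends into the web. Split into flange-overhang and web parts.
C_f = 0.85 f'_c (b_f − b_w) h_f = 0.85 × 3.5 × (28 − 14.2) × 3.4 = 139.6 kips.
Remaining web compression depth: a_w = (T − C_f)/(0.85 f'_c b_w) = (308.25 − 139.6)/(0.85 × 3.5 × 14.2) = 3.992 in.
M_n = C_f(d − h_f/2) + (T − C_f)(d − a_w/2) = 139.6 × (23.6 − 1.7) + 168.65 × (23.6 − 1.996) = 3057.2 + 3643.5 = 6700.7 kip·in.
M_n = 6700.7/12 = 558.39 kip·ft.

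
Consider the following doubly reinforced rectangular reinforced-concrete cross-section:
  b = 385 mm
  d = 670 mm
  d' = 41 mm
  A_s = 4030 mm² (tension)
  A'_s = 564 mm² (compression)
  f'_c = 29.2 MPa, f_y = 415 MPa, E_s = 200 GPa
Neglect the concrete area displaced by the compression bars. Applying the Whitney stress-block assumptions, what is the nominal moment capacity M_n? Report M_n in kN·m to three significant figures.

Assume both tension and compression steel yield.
Net tension couple steel: A_s − A'_s = 3466 mm².
a = (A_s − A'_s) f_y / (0.85 f'_c b) = 1438390/(0.85 × 29.2 × 385) = 150.53 mm.
c = a/β₁ = 150.53/0.841 = 178.99 mm; ε'_s = 0.003(c − d')/c = 0.0023 ≥ f_y/E_s = 0.0021, so compression steel does yield.
M_n = (A_s − A'_s) f_y (d − a/2) + A'_s f_y (d − d') = [1438390 × (670 − 75.265) + 234060 × (670 − 41)] × 10⁻⁶ = 855.46 + 147.22 = 1002.68 kN·m.

M_n ≈ 1000 kN·m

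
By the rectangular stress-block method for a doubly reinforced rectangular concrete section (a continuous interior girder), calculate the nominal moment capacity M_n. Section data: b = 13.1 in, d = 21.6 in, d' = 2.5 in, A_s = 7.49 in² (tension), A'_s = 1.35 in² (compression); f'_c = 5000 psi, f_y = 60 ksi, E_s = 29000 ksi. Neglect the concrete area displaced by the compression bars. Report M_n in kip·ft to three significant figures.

M_n ≈ 690 kip·ft

Assume both steels yield.
a = (A_s − A'_s) f_y/(0.85 f'_c b) = (7.49 − 1.35) × 60/(0.85 × 5 × 13.1) = 6.617 in.
c = a/β₁ = 6.617/0.8 = 8.271 in; ε'_s = 0.003(c − d')/c = 0.0021 ≥ ε_y = 0.0021, so the compression steel yields.
M_n = (A_s − A'_s) f_y (d − a/2) + A'_s f_y (d − d') = 368.4 × (21.6 − 3.3085) + 81 × (21.6 − 2.5) = 6738.6 + 1547.1 = 8285.7 kip·in = 8285.7/12 = 690.48 kip·ft.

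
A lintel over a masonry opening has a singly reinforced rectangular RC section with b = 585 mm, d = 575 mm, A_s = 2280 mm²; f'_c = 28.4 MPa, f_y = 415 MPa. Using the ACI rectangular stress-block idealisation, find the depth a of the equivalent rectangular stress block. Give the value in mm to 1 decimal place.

T = A_s f_y = 2280 × 415 = 946200 N = 946.2 kN.
Setting C = 0.85 f'_c a b equal to T: a = 946200/(0.85 × 28.4 × 585) = 67.0 mm.

a ≈ 67.0 mm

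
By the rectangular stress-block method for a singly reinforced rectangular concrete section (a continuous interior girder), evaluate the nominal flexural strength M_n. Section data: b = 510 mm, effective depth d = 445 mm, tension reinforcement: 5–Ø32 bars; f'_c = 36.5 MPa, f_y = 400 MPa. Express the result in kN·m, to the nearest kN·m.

A_s = 5 × 804 = 4020 mm².
T = A_s f_y = 4020 × 400 = 1608000 N = 1608 kN.
From C = T: a = T/(0.85 f'_c b) = 1608000/(0.85 × 36.5 × 510) = 101.63 mm.
M_n = T(d − a/2) = 1608 kN × (445 − 50.815) mm = 633.85 kN·m.

M_n ≈ 634 kN·m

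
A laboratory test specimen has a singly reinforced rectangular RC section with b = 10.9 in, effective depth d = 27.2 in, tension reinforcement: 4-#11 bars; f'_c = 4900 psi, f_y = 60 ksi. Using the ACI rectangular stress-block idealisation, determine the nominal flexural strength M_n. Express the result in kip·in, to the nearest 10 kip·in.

M_n ≈ 8640 kip·in

A_s = 4 × 1.56 = 6.24 in².
T = A_s f_y = 6.24 × 60 = 374.4 kips.
a = T/(0.85 f'_c b) = 374.4/(0.85 × 4.9 × 10.9) = 8.247 in.
M_n = T(d − a/2) = 374.4 × (27.2 − 4.1235) = 8639.8 kip·in.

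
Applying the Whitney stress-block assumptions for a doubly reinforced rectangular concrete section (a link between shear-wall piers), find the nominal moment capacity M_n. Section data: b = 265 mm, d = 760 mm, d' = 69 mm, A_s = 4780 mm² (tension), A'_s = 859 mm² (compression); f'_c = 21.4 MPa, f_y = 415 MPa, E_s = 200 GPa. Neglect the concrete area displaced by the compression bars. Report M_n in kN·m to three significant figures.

Assume both tension and compression steel yield.
Net tension couple steel: A_s − A'_s = 3921 mm².
a = (A_s − A'_s) f_y / (0.85 f'_c b) = 1627215/(0.85 × 21.4 × 265) = 337.57 mm.
c = a/β₁ = 337.57/0.85 = 397.14 mm; ε'_s = 0.003(c − d')/c = 0.0025 ≥ f_y/E_s = 0.0021, so compression steel does yield.
M_n = (A_s − A'_s) f_y (d − a/2) + A'_s f_y (d − d') = [1627215 × (760 − 168.785) + 356485 × (760 − 69)] × 10⁻⁶ = 962.03 + 246.33 = 1208.36 kN·m.

M_n ≈ 1210 kN·m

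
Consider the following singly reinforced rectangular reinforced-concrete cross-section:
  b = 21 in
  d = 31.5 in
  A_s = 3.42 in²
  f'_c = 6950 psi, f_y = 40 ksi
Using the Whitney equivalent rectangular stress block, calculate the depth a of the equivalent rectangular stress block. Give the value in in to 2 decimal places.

T = A_s f_y = 3.42 × 40 = 136.8 kips.
a = T/(0.85 f'_c b) = 136.8/(0.85 × 6.95 × 21) = 1.10 in.

a ≈ 1.10 in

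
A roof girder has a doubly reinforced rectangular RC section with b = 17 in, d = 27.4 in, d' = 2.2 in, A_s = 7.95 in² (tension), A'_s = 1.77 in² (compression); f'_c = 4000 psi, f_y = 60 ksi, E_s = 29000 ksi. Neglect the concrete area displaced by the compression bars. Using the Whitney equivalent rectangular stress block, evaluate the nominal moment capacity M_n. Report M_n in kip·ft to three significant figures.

Assume both steels yield.
a = (A_s − A'_s) f_y/(0.85 f'_c b) = (7.95 − 1.77) × 60/(0.85 × 4 × 17) = 6.415 in.
c = a/β₁ = 6.415/0.85 = 7.547 in; ε'_s = 0.003(c − d')/c = 0.0021 ≥ ε_y = 0.0021, so the compression steel yields.
M_n = (A_s − A'_s) f_y (d − a/2) + A'_s f_y (d − d') = 370.8 × (27.4 − 3.2075) + 106.2 × (27.4 − 2.2) = 8970.6 + 2676.2 = 11646.8 kip·in = 11646.8/12 = 970.57 kip·ft.

M_n ≈ 971 kip·ft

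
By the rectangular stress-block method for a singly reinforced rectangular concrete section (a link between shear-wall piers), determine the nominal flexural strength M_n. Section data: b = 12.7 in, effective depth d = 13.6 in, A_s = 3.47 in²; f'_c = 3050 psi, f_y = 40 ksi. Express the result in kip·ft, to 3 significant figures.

T = A_s f_y = 3.47 × 40 = 138.8 kips.
a = T/(0.85 f'_c b) = 138.8/(0.85 × 3.05 × 12.7) = 4.216 in.
M_n = T(d − a/2) = 138.8 × (13.6 − 2.108) = 1595.1 kip·in = 1595.1/12 = 132.93 kip·ft.

M_n ≈ 133 kip·ft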